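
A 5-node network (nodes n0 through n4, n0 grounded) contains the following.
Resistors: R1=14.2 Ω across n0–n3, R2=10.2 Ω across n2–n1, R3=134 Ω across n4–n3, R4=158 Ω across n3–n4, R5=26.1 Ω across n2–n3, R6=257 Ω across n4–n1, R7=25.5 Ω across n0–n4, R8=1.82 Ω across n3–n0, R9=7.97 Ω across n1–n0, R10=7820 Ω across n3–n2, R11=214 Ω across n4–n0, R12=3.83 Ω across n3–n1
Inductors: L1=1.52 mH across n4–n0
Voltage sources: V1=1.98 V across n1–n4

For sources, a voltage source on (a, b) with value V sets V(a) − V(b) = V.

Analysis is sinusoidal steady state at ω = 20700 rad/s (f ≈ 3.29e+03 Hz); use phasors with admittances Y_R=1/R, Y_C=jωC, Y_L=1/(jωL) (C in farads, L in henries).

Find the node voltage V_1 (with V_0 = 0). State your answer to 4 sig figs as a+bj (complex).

0.2947-0.1437j V

Element admittances at ω=20700 rad/s:
  Y(R1) = 0.07042+0.000j S between n0,n3
  Y(R2) = 0.09804+0.000j S between n2,n1
  Y(R3) = 0.007463+0.000j S between n4,n3
  Y(R4) = 0.006329+0.000j S between n3,n4
  Y(R5) = 0.03831+0.000j S between n2,n3
  Y(R6) = 0.003891+0.000j S between n4,n1
  Y(R7) = 0.03922+0.000j S between n0,n4
  Y(R8) = 0.5495+0.000j S between n3,n0
  Y(R9) = 0.1255+0.000j S between n1,n0
  Y(R10) = 0.0001279+0.000j S between n3,n2
  Y(L1) = 0.000-0.03178j S between n4,n0
  Y(R11) = 0.004673+0.000j S between n4,n0
  Y(R12) = 0.2611+0.000j S between n3,n1
  V1: constraint V(n1)−V(n4) = 1.98
Assemble and solve the 5×5 MNA system:
  V(n1)=0.2947-0.1437j  V(n2)=0.2306-0.1165j  V(n3)=0.06704-0.04714j  V(n4)=-1.685-0.1437j
  i(V1)=-0.1104+0.04592j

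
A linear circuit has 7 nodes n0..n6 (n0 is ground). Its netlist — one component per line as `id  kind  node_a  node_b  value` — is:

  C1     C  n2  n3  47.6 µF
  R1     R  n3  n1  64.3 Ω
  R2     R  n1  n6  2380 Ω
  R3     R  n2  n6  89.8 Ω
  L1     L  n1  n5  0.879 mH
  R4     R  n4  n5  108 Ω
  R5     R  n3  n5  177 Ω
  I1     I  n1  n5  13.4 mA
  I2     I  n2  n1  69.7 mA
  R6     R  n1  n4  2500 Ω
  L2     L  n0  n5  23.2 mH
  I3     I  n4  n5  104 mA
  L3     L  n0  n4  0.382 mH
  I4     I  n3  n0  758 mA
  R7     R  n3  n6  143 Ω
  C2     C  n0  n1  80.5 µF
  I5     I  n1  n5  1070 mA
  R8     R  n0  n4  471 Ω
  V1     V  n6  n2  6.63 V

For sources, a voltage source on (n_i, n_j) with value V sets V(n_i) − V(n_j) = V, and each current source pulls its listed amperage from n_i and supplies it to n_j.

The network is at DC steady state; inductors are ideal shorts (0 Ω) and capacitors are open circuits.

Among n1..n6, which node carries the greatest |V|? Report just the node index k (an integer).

Apply KCL at each of the 6 non-ground nodes and solve the resulting linear system.
Node n1: branches {R1, R2, L1, I1, I2, R6, C2, I5} → V_1 = 0.000
Node n2: branches {C1, R3, I2, V1} → V_2 = -52.01
Node n3: branches {C1, R1, R5, I4, R7} → V_3 = -38.14
Node n4: branches {R4, R6, I3, L3, R8} → V_4 = 0.000
Node n5: branches {L1, R4, R5, I1, L2, I3, I5} → V_5 = 0.000
Node n6: branches {R2, R3, R7, V1} → V_6 = -45.38
Source currents: i(L1)=-1.626, i(L2)=0.6540, i(L3)=0.1040, i(V1)=-0.004131

2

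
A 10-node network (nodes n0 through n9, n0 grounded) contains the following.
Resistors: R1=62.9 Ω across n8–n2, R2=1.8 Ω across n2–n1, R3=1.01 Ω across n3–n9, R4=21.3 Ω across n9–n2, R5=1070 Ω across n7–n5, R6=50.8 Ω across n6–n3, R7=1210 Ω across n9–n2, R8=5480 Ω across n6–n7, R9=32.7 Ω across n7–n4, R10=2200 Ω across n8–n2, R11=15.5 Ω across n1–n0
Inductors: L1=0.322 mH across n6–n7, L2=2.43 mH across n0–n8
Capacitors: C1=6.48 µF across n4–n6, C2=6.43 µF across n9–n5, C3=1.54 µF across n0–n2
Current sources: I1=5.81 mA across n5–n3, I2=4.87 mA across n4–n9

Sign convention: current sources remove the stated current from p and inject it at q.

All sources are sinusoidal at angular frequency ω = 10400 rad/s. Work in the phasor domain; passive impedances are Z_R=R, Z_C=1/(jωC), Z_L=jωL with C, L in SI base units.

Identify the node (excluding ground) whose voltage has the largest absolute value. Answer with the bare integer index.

Apply KCL at each of the 9 non-ground nodes and solve the resulting linear system.
Node n1: branches {R2, R11} → V_1 = 0.000+0.000j
Node n2: branches {R1, R2, R4, R7, R10, C3} → V_2 = 0.000+0.000j
Node n3: branches {R3, R6, I1} → V_3 = 0.001176+8.261e-05j
Node n4: branches {C1, R9, I2} → V_4 = -0.2637+0.06646j
Node n5: branches {R5, C2, I1} → V_5 = -0.001223+0.09024j
Node n6: branches {L1, C1, R6, R8} → V_6 = -0.2348+0.004237j
Node n7: branches {L1, R5, R8, R9} → V_7 = -0.2416+0.002729j
Node n8: branches {R1, L2, R10} → V_8 = 0.000+0.000j
Node n9: branches {R3, R4, R7, C2, I2} → V_9 = 0.000+0.000j

4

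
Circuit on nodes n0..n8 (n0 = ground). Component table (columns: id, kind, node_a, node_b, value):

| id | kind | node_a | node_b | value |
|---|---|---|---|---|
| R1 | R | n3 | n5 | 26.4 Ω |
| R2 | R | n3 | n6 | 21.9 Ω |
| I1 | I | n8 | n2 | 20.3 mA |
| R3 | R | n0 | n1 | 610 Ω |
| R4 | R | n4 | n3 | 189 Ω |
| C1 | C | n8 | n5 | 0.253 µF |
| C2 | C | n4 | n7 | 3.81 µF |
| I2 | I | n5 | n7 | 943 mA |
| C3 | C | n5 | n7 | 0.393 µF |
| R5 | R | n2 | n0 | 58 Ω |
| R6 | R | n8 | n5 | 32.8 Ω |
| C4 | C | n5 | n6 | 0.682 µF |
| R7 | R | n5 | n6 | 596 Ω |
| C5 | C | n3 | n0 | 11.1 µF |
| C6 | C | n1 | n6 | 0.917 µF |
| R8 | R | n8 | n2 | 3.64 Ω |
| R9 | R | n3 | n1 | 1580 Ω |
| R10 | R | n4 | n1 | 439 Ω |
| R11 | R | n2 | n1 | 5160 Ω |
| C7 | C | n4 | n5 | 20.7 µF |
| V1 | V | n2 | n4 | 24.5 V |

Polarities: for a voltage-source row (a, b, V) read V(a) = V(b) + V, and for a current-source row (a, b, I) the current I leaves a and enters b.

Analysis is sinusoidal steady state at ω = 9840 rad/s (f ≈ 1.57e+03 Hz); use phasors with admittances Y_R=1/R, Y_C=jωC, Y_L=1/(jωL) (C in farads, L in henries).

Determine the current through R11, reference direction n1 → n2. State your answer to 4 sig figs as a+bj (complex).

Apply KCL at each of the 8 non-ground nodes and solve the resulting linear system.
Node n1: branches {R3, C6, R9, R10, R11} → V_1 = -1.351+2.572j
Node n2: branches {I1, R5, R8, R11, V1} → V_2 = 17.26+2.716j
Node n3: branches {R1, R2, R4, C5, R9} → V_3 = -0.4674+2.704j
Node n4: branches {R4, C2, R10, C7, V1} → V_4 = -7.239+2.716j
Node n5: branches {R1, C1, I2, C3, R6, C4, R7, C7} → V_5 = -6.744+2.457j
Node n6: branches {R2, C4, R7, C6} → V_6 = -0.9326+1.792j
Node n7: branches {C2, I2, C3} → V_7 = -7.193-20.11j
Node n8: branches {I1, C1, R6, R8} → V_8 = 14.80+2.515j
Source currents: i(V1)=-0.9578-0.1022j

-0.003607-2.806e-05j A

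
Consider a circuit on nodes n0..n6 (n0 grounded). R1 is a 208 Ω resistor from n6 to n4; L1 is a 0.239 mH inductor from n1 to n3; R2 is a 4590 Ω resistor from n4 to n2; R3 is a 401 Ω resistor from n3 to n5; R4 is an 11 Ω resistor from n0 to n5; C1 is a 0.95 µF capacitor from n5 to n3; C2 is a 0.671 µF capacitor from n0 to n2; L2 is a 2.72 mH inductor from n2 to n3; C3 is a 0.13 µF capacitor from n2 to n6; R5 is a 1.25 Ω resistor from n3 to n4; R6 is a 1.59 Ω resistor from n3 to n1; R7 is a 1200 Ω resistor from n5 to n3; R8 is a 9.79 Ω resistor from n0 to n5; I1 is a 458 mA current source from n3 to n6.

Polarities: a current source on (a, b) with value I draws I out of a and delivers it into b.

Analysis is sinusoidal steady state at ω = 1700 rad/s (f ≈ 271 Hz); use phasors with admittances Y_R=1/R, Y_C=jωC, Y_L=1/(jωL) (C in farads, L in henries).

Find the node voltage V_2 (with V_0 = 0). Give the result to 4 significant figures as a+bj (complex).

Apply KCL at each of the 6 non-ground nodes and solve the resulting linear system.
Node n1: branches {L1, R6} → V_1 = 0.01785+0.01944j
Node n2: branches {R2, C2, L2, C3} → V_2 = -0.08037+0.02477j
Node n3: branches {L1, R3, C1, L2, R5, R6, R7, I1} → V_3 = 0.01785+0.01944j
Node n4: branches {R1, R2, R5} → V_4 = 0.5889-0.006997j
Node n5: branches {R3, R4, C1, R7, R8} → V_5 = 0.0001464+0.0004749j
Node n6: branches {R1, C3, I1} → V_6 = 95.65-4.407j

-0.08037+0.02477j V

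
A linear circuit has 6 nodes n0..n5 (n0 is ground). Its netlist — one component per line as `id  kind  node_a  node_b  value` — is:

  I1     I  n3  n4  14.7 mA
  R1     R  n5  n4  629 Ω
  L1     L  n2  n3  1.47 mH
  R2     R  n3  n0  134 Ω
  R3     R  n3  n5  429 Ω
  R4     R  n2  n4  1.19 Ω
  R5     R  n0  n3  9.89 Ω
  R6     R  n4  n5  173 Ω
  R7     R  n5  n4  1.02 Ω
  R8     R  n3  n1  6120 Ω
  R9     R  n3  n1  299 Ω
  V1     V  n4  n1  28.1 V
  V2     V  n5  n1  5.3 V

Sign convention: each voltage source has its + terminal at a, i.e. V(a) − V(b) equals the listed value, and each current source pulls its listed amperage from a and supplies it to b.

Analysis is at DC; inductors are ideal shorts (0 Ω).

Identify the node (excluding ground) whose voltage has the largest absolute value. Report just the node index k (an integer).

1

Apply KCL at each of the 5 non-ground nodes and solve the resulting linear system.
Node n1: branches {R8, R9, V1, V2} → V_1 = -27.90
Node n2: branches {L1, R4} → V_2 = 0.000
Node n3: branches {I1, L1, R2, R3, R5, R8, R9} → V_3 = 0.000
Node n4: branches {I1, R1, R4, R6, R7, V1} → V_4 = 0.1967
Node n5: branches {R1, R3, R6, R7, V2} → V_5 = -22.60
Source currents: i(L1)=0.1653, i(V1)=-22.67, i(V2)=22.57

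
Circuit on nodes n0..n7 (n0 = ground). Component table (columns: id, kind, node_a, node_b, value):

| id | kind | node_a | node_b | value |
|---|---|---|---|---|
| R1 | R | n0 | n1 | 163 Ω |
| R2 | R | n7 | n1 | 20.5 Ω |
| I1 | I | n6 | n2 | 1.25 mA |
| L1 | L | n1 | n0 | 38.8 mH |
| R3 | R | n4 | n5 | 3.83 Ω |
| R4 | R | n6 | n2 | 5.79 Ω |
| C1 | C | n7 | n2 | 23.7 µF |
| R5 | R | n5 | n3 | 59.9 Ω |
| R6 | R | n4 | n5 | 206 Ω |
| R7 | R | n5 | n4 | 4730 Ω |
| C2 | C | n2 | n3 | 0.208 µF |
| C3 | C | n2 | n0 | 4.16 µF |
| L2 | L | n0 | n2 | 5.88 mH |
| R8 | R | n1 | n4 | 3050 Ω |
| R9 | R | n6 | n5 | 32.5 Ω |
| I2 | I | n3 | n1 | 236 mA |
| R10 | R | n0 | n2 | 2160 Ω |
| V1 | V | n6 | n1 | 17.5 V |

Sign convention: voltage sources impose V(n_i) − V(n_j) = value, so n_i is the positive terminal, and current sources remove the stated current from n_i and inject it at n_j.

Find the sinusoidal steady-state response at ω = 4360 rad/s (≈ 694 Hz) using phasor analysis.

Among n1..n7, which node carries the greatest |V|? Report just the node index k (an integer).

3

MNA unknowns: 7 node voltages V₁..V_7 plus 1 source current (V1)
R1: Y=0.006135+0.000j on G[0,1]
R2: Y=0.04878+0.000j on G[7,1]
I1: z[6]−=0.00125, z[2]+=0.00125
L1: Y=0.000-0.005911j on G[1,0]
R3: Y=0.2611+0.000j on G[4,5]
R4: Y=0.1727+0.000j on G[6,2]
C1: Y=0.000+0.1033j on G[7,2]
R5: Y=0.01669+0.000j on G[5,3]
R6: Y=0.004854+0.000j on G[4,5]
R7: Y=0.0002114+0.000j on G[5,4]
C2: Y=0.000+0.0009069j on G[2,3]
C3: Y=0.000+0.01814j on G[2,0]
L2: Y=0.000-0.03901j on G[0,2]
R8: Y=0.0003279+0.000j on G[1,4]
R9: Y=0.03077+0.000j on G[6,5]
I2: z[3]−=0.236, z[1]+=0.236
R10: Y=0.0004630+0.000j on G[0,2]
V1: row V6−V1=17.5, i_V1 at 6,1
solve → V1=-10.13+2.989j, V2=3.793+2.046j, V3=-14.33+4.502j, V4=-0.3407+3.517j, V5=-0.3287+3.517j, V6=7.373+2.989j, V7=1.620+7.592j
aux → i_V1=-0.8567-0.1465j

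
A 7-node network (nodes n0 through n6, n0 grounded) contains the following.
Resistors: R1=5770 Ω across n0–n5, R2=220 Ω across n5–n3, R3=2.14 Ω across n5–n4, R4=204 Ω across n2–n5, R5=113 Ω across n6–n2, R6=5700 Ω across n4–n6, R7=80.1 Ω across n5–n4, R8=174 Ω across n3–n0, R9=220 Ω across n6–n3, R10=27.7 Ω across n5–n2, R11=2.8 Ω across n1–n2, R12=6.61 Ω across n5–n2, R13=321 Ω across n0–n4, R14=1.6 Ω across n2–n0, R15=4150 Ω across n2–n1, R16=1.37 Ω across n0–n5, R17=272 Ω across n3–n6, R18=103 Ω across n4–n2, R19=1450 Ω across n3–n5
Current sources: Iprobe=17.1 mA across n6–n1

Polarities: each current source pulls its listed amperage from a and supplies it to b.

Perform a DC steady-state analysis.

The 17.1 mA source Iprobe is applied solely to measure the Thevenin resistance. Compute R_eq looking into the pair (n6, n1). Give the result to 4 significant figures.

R_eq = 75.81 Ω

Element admittances at DC:
  Y(R1) = 0.0001733 S between n0,n5
  Y(R2) = 0.004545 S between n5,n3
  Y(R3) = 0.4673 S between n5,n4
  Y(R4) = 0.004902 S between n2,n5
  Y(R5) = 0.008850 S between n6,n2
  Y(R6) = 0.0001754 S between n4,n6
  Y(R7) = 0.01248 S between n5,n4
  Y(R8) = 0.005747 S between n3,n0
  Y(R9) = 0.004545 S between n6,n3
  Y(R10) = 0.03610 S between n5,n2
  Y(R11) = 0.3571 S between n1,n2
  Y(R12) = 0.1513 S between n5,n2
  Y(R13) = 0.003115 S between n0,n4
  Y(R14) = 0.6250 S between n2,n0
  Y(R15) = 0.0002410 S between n2,n1
  Y(R16) = 0.7299 S between n0,n5
  Y(R17) = 0.003676 S between n3,n6
  Y(R18) = 0.009709 S between n4,n2
  Y(R19) = 0.0006897 S between n3,n5
  Iprobe: injects 0.0171 A into n1 (from n6)
Assemble and solve the 6×6 MNA system:
  V(n1)=0.05474  V(n2)=0.006897  V(n3)=-0.5320  V(n4)=-0.001969  V(n5)=-0.001708  V(n6)=-1.242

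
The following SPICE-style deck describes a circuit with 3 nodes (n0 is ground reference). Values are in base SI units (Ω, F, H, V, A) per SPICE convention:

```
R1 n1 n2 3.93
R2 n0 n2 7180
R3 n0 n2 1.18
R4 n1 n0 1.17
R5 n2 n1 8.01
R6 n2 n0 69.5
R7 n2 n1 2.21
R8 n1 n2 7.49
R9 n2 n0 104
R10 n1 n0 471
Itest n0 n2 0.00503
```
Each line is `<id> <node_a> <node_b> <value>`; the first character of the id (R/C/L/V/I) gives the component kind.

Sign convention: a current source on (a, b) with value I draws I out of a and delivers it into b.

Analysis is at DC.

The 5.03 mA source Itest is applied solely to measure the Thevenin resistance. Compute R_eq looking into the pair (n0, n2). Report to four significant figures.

R_eq = 0.7544 Ω

Apply KCL at each of the 2 non-ground nodes and solve the resulting linear system.
Node n1: branches {R1, R4, R5, R7, R8, R10} → V_1 = 0.002010
Node n2: branches {R1, R2, R3, R5, R6, R7, R8, R9, Itest} → V_2 = 0.003795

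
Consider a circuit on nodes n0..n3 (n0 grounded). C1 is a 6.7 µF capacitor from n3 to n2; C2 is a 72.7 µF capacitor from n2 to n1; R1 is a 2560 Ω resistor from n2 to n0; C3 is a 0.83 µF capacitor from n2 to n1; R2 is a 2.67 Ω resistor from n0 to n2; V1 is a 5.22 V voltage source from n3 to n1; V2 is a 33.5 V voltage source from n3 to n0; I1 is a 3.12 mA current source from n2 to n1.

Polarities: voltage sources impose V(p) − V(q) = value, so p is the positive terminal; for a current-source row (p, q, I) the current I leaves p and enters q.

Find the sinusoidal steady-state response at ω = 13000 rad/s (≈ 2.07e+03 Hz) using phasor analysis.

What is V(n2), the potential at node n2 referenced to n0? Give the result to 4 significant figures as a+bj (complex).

25.43+9.144j V

Element admittances at ω=13000 rad/s:
  Y(C1) = 0.000+0.08710j S between n3,n2
  Y(C2) = 0.000+0.9451j S between n2,n1
  Y(R1) = 0.0003906+0.000j S between n2,n0
  Y(C3) = 0.000+0.01079j S between n2,n1
  Y(R2) = 0.3745+0.000j S between n0,n2
  V1: constraint V(n3)−V(n1) = 5.22
  V2: constraint V(n3)−V(n0) = 33.5
  I1: injects 0.00312 A into n1 (from n2)
Assemble and solve the 5×5 MNA system:
  V(n1)=28.28+0.000j  V(n2)=25.43+9.144j  V(n3)=33.50+0.000j
  i(V1)=8.737+2.725j  i(V2)=-9.534-3.428j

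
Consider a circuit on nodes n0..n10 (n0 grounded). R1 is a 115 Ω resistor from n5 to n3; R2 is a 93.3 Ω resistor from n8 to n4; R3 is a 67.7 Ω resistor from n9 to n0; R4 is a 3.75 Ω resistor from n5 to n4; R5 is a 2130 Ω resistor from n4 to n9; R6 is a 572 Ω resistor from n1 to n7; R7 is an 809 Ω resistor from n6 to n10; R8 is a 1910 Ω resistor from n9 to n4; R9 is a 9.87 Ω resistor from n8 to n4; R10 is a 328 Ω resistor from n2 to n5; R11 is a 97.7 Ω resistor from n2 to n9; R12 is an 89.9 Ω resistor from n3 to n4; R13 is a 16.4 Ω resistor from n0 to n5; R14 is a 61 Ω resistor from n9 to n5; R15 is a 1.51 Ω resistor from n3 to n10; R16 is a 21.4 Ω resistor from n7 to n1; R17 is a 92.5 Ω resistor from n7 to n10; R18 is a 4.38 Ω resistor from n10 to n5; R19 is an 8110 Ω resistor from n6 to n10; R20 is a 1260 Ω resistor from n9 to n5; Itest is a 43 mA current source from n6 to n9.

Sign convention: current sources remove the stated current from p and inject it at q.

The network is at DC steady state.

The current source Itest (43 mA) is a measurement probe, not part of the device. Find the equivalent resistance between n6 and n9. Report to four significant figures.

Apply KCL at each of the 10 non-ground nodes and solve the resulting linear system.
Node n1: branches {R6, R16} → V_1 = -0.4324
Node n2: branches {R10, R11} → V_2 = 0.7633
Node n3: branches {R1, R12, R15} → V_3 = -0.4274
Node n4: branches {R2, R4, R5, R8, R9, R12} → V_4 = -0.2606
Node n5: branches {R1, R4, R10, R13, R14, R18, R20} → V_5 = -0.2586
Node n6: branches {R7, R19, Itest} → V_6 = -32.06
Node n7: branches {R6, R16, R17} → V_7 = -0.4324
Node n8: branches {R2, R9} → V_8 = -0.2606
Node n9: branches {R3, R5, R8, R11, R14, R20, Itest} → V_9 = 1.068
Node n10: branches {R7, R15, R17, R18, R19} → V_10 = -0.4324

R_eq = 770.5 Ω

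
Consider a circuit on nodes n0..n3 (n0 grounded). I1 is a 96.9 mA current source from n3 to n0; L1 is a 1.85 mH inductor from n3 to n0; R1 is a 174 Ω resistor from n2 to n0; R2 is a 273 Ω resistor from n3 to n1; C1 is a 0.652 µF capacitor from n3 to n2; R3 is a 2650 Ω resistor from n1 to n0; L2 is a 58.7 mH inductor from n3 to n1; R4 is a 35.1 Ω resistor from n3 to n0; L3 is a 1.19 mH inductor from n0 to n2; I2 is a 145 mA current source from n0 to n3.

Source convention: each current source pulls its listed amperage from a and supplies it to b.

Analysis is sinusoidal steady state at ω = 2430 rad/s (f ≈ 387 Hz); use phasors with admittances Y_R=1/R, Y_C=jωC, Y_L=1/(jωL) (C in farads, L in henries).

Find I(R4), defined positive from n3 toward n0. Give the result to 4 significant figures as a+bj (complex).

Element admittances at ω=2430 rad/s:
  I1: injects 0.0969 A into n0 (from n3)
  Y(L1) = 0.000-0.2224j S between n3,n0
  Y(R1) = 0.005747+0.000j S between n2,n0
  Y(R2) = 0.003663+0.000j S between n3,n1
  Y(C1) = 0.000+0.001584j S between n3,n2
  Y(R3) = 0.0003774+0.000j S between n1,n0
  Y(L2) = 0.000-0.007011j S between n3,n1
  Y(R4) = 0.02849+0.000j S between n3,n0
  Y(L3) = 0.000-0.3458j S between n0,n2
  I2: injects 0.145 A into n3 (from n0)
Assemble and solve the 3×3 MNA system:
  V(n1)=0.03598+0.2080j  V(n2)=-0.0001452-0.0009831j  V(n3)=0.02798+0.2141j

0.0007971+0.006100j A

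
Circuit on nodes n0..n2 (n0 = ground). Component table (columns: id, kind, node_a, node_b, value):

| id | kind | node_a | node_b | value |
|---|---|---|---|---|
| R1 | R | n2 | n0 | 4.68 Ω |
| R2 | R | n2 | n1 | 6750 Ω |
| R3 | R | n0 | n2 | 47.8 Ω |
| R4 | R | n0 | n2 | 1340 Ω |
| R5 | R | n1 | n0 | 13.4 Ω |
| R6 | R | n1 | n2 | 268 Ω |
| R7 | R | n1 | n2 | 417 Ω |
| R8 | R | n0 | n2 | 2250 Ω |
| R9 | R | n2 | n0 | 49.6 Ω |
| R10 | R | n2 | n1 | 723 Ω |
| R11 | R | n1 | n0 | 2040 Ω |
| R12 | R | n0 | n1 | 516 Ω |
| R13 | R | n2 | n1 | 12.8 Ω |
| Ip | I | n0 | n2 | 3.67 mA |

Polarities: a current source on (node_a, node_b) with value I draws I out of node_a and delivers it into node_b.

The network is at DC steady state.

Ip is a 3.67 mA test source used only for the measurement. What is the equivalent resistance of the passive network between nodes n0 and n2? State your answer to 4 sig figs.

Element admittances at DC:
  Y(R1) = 0.2137 S between n2,n0
  Y(R2) = 0.0001481 S between n2,n1
  Y(R3) = 0.02092 S between n0,n2
  Y(R4) = 0.0007463 S between n0,n2
  Y(R5) = 0.07463 S between n1,n0
  Y(R6) = 0.003731 S between n1,n2
  Y(R7) = 0.002398 S between n1,n2
  Y(R8) = 0.0004444 S between n0,n2
  Y(R9) = 0.02016 S between n2,n0
  Y(R10) = 0.001383 S between n2,n1
  Y(R11) = 0.0004902 S between n1,n0
  Y(R12) = 0.001938 S between n0,n1
  Y(R13) = 0.07812 S between n2,n1
  Ip: injects 0.00367 A into n2 (from n0)
Assemble and solve the 2×2 MNA system:
  V(n1)=0.006520  V(n2)=0.01238

R_eq = 3.372 Ω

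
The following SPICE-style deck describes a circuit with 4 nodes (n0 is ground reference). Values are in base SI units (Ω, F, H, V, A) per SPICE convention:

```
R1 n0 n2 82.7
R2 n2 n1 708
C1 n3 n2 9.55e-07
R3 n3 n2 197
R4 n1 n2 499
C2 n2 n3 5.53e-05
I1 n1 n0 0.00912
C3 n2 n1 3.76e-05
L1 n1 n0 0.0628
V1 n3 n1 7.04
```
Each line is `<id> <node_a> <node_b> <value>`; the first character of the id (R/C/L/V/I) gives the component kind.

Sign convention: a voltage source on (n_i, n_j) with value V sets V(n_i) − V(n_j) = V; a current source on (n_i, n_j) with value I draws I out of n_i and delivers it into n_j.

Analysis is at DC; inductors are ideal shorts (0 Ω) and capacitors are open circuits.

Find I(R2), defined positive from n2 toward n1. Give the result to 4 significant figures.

0.002452 A

Apply KCL at each of the 3 non-ground nodes and solve the resulting linear system.
Node n1: branches {R2, R4, I1, C3, L1, V1} → V_1 = 0.000
Node n2: branches {R1, R2, C1, R3, R4, C2, C3} → V_2 = 1.736
Node n3: branches {C1, R3, C2, V1} → V_3 = 7.040
Source currents: i(L1)=-0.03011, i(V1)=-0.02692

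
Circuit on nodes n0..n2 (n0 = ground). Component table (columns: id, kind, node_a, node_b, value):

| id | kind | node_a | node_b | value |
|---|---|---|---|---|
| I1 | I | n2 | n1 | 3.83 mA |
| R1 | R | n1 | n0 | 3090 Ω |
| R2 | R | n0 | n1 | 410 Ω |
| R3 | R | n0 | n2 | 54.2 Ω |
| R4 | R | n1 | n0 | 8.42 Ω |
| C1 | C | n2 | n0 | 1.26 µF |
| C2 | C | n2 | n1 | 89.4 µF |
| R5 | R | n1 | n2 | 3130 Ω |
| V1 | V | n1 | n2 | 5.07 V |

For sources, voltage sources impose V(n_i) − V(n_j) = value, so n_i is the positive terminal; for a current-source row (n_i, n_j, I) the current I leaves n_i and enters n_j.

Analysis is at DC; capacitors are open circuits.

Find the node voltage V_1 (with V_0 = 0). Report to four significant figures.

0.6683 V

MNA unknowns: 2 node voltages V₁..V_2 plus 1 source current (V1)
I1: z[2]−=0.00383, z[1]+=0.00383
R1: Y=0.0003236 on G[1,0]
R2: Y=0.002439 on G[0,1]
R3: Y=0.01845 on G[0,2]
R4: Y=0.1188 on G[1,0]
C1: Y=0.000 on G[2,0]
C2: Y=0.000 on G[2,1]
R5: Y=0.0003195 on G[1,2]
V1: row V1−V2=5.07, i_V1 at 1,2
solve → V1=0.6683, V2=-4.402
aux → i_V1=-0.07900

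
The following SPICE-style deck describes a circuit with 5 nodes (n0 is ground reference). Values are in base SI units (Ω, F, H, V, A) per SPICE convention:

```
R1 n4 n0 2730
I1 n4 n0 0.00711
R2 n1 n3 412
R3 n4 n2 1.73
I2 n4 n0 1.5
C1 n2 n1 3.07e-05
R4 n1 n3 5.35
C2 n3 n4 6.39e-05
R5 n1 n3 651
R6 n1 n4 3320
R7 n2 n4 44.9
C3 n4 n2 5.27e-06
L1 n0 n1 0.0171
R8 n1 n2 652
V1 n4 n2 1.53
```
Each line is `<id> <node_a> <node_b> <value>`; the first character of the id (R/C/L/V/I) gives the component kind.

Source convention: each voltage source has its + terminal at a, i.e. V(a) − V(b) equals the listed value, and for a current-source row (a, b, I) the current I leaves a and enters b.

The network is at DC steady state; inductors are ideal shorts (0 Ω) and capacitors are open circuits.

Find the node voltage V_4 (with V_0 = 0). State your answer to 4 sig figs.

-683.6 V

Element admittances at DC:
  Y(R1) = 0.0003663 S between n4,n0
  I1: injects 0.00711 A into n0 (from n4)
  Y(R2) = 0.002427 S between n1,n3
  Y(R3) = 0.5780 S between n4,n2
  I2: injects 1.5 A into n0 (from n4)
  Y(C1) = 0.000 S between n2,n1
  Y(R4) = 0.1869 S between n1,n3
  Y(C2) = 0.000 S between n3,n4
  Y(R5) = 0.001536 S between n1,n3
  Y(R6) = 0.0003012 S between n1,n4
  Y(R7) = 0.02227 S between n2,n4
  Y(C3) = 0.000 S between n4,n2
  L1: short n0↔n1 (DC inductor)
  Y(R8) = 0.001534 S between n1,n2
  V1: constraint V(n4)−V(n2) = 1.53
Assemble and solve the 6×6 MNA system:
  V(n1)=0.000  V(n2)=-685.1  V(n3)=0.000  V(n4)=-683.6
  i(L1)=1.257  i(V1)=-1.969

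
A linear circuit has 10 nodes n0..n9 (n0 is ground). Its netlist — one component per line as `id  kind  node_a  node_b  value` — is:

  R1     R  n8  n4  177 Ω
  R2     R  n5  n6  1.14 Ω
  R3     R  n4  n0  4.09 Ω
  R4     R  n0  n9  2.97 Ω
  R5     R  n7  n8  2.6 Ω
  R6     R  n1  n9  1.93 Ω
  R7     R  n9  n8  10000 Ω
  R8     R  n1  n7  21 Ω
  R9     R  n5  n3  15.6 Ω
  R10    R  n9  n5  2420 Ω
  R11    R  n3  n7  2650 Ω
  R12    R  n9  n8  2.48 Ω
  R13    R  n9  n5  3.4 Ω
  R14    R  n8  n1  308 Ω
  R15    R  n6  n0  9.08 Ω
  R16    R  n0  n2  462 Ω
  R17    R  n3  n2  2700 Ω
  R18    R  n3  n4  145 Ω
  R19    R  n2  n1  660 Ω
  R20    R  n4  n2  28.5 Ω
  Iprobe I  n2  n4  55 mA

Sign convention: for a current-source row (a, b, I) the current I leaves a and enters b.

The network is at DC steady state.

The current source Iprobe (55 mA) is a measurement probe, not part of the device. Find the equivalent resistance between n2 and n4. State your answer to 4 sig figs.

Element admittances at DC:
  Y(R1) = 0.005650 S between n8,n4
  Y(R2) = 0.8772 S between n5,n6
  Y(R3) = 0.2445 S between n4,n0
  Y(R4) = 0.3367 S between n0,n9
  Y(R5) = 0.3846 S between n7,n8
  Y(R6) = 0.5181 S between n1,n9
  Y(R7) = 0.0001000 S between n9,n8
  Y(R8) = 0.04762 S between n1,n7
  Y(R9) = 0.06410 S between n5,n3
  Y(R10) = 0.0004132 S between n9,n5
  Y(R11) = 0.0003774 S between n3,n7
  Y(R12) = 0.4032 S between n9,n8
  Y(R13) = 0.2941 S between n9,n5
  Y(R14) = 0.003247 S between n8,n1
  Y(R15) = 0.1101 S between n6,n0
  Y(R16) = 0.002165 S between n0,n2
  Y(R17) = 0.0003704 S between n3,n2
  Y(R18) = 0.006897 S between n3,n4
  Y(R19) = 0.001515 S between n2,n1
  Y(R20) = 0.03509 S between n4,n2
  Iprobe: injects 0.055 A into n4 (from n2)
Assemble and solve the 9×9 MNA system:
  V(n1)=-0.008973  V(n2)=-1.387  V(n3)=-0.009337  V(n4)=0.02141  V(n5)=-0.004710  V(n6)=-0.004184  V(n7)=-0.005717  V(n8)=-0.005310  V(n9)=-0.005267

R_eq = 25.60 Ω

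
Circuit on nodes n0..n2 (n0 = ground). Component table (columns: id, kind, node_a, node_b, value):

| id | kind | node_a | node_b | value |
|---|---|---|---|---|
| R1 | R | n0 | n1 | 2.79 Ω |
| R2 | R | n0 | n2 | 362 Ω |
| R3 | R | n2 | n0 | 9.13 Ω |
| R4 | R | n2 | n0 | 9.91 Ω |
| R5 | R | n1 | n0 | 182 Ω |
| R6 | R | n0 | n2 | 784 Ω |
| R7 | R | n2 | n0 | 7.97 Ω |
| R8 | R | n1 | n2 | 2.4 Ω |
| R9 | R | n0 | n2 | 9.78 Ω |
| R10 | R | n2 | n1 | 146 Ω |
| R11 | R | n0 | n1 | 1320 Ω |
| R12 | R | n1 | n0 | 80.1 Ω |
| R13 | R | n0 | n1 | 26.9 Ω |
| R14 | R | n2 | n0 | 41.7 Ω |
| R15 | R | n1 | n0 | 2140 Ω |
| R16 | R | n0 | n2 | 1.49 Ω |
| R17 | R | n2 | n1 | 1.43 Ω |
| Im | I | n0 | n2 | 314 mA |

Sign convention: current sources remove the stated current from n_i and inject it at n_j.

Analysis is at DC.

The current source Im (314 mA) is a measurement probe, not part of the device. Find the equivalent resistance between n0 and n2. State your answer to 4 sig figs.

Apply KCL at each of the 2 non-ground nodes and solve the resulting linear system.
Node n1: branches {R1, R5, R8, R10, R11, R12, R13, R15, R17} → V_1 = 0.1592
Node n2: branches {R2, R3, R4, R6, R7, R8, R9, R10, R14, R16, R17, Im} → V_2 = 0.2180

R_eq = 0.6943 Ω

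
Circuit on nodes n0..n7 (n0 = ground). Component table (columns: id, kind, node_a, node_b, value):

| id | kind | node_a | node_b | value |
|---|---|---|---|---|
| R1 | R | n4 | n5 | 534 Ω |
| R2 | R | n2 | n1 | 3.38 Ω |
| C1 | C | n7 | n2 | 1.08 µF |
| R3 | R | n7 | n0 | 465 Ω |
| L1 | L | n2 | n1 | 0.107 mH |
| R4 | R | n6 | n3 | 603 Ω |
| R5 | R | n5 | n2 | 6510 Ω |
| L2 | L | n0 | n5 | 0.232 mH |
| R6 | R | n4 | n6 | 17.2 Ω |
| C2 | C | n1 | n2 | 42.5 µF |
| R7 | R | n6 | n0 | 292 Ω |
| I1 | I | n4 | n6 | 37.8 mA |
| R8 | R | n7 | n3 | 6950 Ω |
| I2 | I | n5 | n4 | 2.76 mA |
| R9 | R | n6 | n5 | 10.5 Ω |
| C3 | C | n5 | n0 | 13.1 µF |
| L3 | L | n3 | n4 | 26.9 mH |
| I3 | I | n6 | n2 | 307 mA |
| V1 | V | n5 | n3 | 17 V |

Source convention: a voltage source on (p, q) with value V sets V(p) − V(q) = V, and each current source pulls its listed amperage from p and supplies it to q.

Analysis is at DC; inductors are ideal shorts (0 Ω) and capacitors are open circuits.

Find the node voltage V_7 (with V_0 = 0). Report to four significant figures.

-1.066 V

MNA unknowns: 7 node voltages V₁..V_7 plus 4 source currents (L1, L2, L3, V1)
R1: Y=0.001873 on G[4,5]
R2: Y=0.2959 on G[2,1]
C1: Y=0.000 on G[7,2]
R3: Y=0.002151 on G[7,0]
L1: row V2−V1=0, i_L1 at 2,1
R4: Y=0.001658 on G[6,3]
R5: Y=0.0001536 on G[5,2]
L2: row V0−V5=0, i_L2 at 0,5
R6: Y=0.05814 on G[4,6]
C2: Y=0.000 on G[1,2]
R7: Y=0.003425 on G[6,0]
I1: z[4]−=0.0378, z[6]+=0.0378
R8: Y=0.0001439 on G[7,3]
I2: z[5]−=0.00276, z[4]+=0.00276
R9: Y=0.09524 on G[6,5]
C3: Y=0.000 on G[5,0]
L3: row V3−V4=0, i_L3 at 3,4
I3: z[6]−=0.307, z[2]+=0.307
V1: row V5−V3=17, i_V1 at 5,3
solve → V1=1999, V2=1999, V3=-17.00, V4=-17.00, V5=0.000, V6=-8.114, V7=-1.066
aux → i_L1=0.000, i_L2=-0.03008, i_L3=-0.5134, i_V1=-0.5304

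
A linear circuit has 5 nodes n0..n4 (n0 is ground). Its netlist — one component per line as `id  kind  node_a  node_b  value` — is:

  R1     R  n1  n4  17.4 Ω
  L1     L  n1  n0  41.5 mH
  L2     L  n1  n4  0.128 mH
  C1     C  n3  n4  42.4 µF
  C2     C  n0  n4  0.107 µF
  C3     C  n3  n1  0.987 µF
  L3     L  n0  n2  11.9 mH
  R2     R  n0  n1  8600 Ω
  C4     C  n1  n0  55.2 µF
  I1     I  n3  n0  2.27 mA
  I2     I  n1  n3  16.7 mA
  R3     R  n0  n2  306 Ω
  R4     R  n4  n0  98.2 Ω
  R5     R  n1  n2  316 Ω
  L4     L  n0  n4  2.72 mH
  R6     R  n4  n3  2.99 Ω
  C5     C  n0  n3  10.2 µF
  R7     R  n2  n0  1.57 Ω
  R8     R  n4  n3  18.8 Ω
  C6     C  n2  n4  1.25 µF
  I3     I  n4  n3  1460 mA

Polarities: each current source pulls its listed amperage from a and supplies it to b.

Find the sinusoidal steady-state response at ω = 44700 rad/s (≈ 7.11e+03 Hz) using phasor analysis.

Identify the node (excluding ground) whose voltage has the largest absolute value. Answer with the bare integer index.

4

MNA unknowns: 4 node voltages V₁..V_4
R1: Y=0.05747+0.000j on G[1,4]
L1: Y=0.000-0.0005391j on G[1,0]
L2: Y=0.000-0.1748j on G[1,4]
C1: Y=0.000+1.895j on G[3,4]
C2: Y=0.000+0.004783j on G[0,4]
C3: Y=0.000+0.04412j on G[3,1]
L3: Y=0.000-0.001880j on G[0,2]
R2: Y=0.0001163+0.000j on G[0,1]
C4: Y=0.000+2.467j on G[1,0]
I1: z[3]−=0.00227, z[0]+=0.00227
I2: z[1]−=0.0167, z[3]+=0.0167
R3: Y=0.003268+0.000j on G[0,2]
R4: Y=0.01018+0.000j on G[4,0]
R5: Y=0.003165+0.000j on G[1,2]
L4: Y=0.000-0.008225j on G[0,4]
R6: Y=0.3344+0.000j on G[4,3]
C5: Y=0.000+0.4559j on G[0,3]
R7: Y=0.6369+0.000j on G[2,0]
R8: Y=0.05319+0.000j on G[4,3]
C6: Y=0.000+0.05588j on G[2,4]
I3: z[4]−=1.46, z[3]+=1.46
solve → V1=0.05506-0.04297j, V2=-0.07968-0.03684j, V3=-0.2700+0.1210j, V4=-0.4988+0.8850j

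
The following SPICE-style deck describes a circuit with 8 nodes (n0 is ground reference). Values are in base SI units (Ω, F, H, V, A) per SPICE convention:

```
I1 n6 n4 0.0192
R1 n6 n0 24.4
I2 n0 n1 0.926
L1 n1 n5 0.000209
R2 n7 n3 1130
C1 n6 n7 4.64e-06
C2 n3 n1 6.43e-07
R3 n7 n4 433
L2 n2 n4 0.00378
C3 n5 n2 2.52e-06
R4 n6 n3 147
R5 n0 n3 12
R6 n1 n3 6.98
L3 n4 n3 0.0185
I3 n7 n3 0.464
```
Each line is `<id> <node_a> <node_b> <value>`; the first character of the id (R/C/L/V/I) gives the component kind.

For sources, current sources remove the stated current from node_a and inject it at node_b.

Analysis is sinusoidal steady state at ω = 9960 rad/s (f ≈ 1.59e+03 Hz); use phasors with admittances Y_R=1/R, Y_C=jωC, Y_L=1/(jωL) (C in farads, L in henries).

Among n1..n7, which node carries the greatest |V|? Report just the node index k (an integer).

Apply KCL at each of the 7 non-ground nodes and solve the resulting linear system.
Node n1: branches {I2, L1, C2, R6} → V_1 = 20.40+0.3097j
Node n2: branches {L2, C3} → V_2 = 22.32+1.983j
Node n3: branches {R2, C2, R4, R5, R6, L3, I3} → V_3 = 14.25+0.2308j
Node n4: branches {I1, R3, L2, L3} → V_4 = 20.41+0.3146j
Node n5: branches {L1, C3} → V_5 = 20.30+0.2174j
Node n6: branches {I1, R1, C1, R4} → V_6 = -6.373-0.4692j
Node n7: branches {R2, C1, R3, I3} → V_7 = -6.892+7.802j

2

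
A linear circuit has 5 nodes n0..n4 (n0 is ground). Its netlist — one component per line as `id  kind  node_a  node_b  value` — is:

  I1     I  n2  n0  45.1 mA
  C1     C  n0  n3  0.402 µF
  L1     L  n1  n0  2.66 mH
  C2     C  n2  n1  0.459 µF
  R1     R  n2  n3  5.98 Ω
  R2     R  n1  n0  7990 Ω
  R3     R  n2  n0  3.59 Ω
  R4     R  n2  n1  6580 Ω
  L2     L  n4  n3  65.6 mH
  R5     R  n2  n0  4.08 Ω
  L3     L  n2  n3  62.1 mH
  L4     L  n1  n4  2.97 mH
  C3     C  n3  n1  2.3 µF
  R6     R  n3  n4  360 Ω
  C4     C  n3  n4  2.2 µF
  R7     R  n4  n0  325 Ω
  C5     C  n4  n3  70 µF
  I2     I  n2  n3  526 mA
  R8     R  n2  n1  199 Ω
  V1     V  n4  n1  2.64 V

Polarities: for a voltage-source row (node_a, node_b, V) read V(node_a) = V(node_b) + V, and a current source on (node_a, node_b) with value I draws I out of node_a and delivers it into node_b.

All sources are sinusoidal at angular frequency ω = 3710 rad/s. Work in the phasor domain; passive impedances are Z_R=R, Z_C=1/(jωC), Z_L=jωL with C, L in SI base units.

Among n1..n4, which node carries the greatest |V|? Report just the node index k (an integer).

4

MNA unknowns: 4 node voltages V₁..V_4 plus 1 source current (V1)
I1: z[2]−=0.0451, z[0]+=0.0451
C1: Y=0.000+0.001491j on G[0,3]
L1: Y=0.000-0.1013j on G[1,0]
C2: Y=0.000+0.001703j on G[2,1]
R1: Y=0.1672+0.000j on G[2,3]
R2: Y=0.0001252+0.000j on G[1,0]
R3: Y=0.2786+0.000j on G[2,0]
R4: Y=0.0001520+0.000j on G[2,1]
L2: Y=0.000-0.004109j on G[4,3]
R5: Y=0.2451+0.000j on G[2,0]
L3: Y=0.000-0.004340j on G[2,3]
L4: Y=0.000-0.09075j on G[1,4]
C3: Y=0.000+0.008533j on G[3,1]
R6: Y=0.002778+0.000j on G[3,4]
C4: Y=0.000+0.008162j on G[3,4]
R7: Y=0.003077+0.000j on G[4,0]
C5: Y=0.000+0.2597j on G[4,3]
I2: z[2]−=0.526, z[3]+=0.526
R8: Y=0.005025+0.000j on G[2,1]
V1: row V4−V1=2.64, i_V1 at 4,1
solve → V1=0.2027+0.3517j, V2=-0.1704+0.02938j, V3=2.699+0.1821j, V4=2.843+0.3517j
aux → i_V1=0.03560+0.2001j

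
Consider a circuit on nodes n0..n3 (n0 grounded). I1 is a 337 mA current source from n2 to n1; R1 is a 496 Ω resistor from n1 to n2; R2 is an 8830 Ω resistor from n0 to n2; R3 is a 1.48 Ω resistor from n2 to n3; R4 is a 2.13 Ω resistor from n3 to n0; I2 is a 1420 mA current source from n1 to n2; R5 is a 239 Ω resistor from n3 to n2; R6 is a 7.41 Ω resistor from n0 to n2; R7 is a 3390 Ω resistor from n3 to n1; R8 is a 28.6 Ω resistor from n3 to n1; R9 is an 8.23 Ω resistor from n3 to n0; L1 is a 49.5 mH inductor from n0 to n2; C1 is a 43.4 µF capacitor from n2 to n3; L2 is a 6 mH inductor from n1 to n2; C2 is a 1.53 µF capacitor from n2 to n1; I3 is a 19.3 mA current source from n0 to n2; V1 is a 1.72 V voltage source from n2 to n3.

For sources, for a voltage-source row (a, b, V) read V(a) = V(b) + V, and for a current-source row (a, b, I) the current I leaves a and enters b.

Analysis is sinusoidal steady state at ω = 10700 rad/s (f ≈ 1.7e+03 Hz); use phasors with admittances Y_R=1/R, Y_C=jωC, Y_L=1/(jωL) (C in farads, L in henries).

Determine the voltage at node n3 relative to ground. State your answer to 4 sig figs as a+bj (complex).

Apply KCL at each of the 3 non-ground nodes and solve the resulting linear system.
Node n1: branches {I1, R1, I2, R7, R8, L2, C2} → V_1 = -29.24+0.6575j
Node n2: branches {I1, R1, R2, R3, I2, R5, R6, L1, C1, L2, C2, I3, V1} → V_2 = 1.427+0.003710j
Node n3: branches {R3, R4, R5, R7, R8, R9, C1, V1} → V_3 = -0.2934+0.003710j
Source currents: i(V1)=-0.3221-0.8196j

-0.2934+0.003710j V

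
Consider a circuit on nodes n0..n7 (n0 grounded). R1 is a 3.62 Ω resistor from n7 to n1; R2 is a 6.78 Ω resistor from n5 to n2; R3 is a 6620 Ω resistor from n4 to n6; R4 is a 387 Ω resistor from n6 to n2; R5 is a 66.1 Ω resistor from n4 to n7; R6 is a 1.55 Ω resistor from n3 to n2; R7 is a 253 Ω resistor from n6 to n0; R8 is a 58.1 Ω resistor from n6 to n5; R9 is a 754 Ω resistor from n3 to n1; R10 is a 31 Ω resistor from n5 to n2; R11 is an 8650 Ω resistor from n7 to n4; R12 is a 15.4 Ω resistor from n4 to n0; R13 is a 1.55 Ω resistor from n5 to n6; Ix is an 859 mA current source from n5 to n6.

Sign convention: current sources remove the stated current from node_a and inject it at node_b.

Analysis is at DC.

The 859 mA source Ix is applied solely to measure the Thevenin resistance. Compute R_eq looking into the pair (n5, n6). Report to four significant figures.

MNA unknowns: 7 node voltages V₁..V_7
R1: Y=0.2762 on G[7,1]
R2: Y=0.1475 on G[5,2]
R3: Y=0.0001511 on G[4,6]
R4: Y=0.002584 on G[6,2]
R5: Y=0.01513 on G[4,7]
R6: Y=0.6452 on G[3,2]
R7: Y=0.003953 on G[6,0]
R8: Y=0.01721 on G[6,5]
R9: Y=0.001326 on G[3,1]
R10: Y=0.03226 on G[5,2]
R11: Y=0.0001156 on G[7,4]
R12: Y=0.06494 on G[4,0]
R13: Y=0.6452 on G[5,6]
Ix: z[5]−=0.859, z[6]+=0.859
solve → V1=-0.09820, V2=-0.9813, V3=-0.9795, V4=-0.01730, V5=-1.006, V6=0.2842, V7=-0.09397

R_eq = 1.502 Ω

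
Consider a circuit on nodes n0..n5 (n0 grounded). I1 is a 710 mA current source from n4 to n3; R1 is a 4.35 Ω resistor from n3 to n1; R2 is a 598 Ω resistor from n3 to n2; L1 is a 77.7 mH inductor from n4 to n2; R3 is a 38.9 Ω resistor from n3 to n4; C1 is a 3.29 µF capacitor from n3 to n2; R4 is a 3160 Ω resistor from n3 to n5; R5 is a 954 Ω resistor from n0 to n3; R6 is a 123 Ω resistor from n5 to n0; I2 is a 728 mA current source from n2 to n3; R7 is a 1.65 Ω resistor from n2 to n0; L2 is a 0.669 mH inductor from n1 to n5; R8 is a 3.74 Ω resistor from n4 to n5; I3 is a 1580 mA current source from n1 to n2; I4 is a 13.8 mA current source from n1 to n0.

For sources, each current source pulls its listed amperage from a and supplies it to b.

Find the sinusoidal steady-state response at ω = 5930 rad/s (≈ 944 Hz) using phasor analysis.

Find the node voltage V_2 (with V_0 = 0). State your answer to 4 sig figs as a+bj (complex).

MNA unknowns: 5 node voltages V₁..V_5
I1: z[4]−=0.71, z[3]+=0.71
R1: Y=0.2299+0.000j on G[3,1]
R2: Y=0.001672+0.000j on G[3,2]
L1: Y=0.000-0.002170j on G[4,2]
R3: Y=0.02571+0.000j on G[3,4]
C1: Y=0.000+0.01951j on G[3,2]
R4: Y=0.0003165+0.000j on G[3,5]
R5: Y=0.001048+0.000j on G[0,3]
R6: Y=0.008130+0.000j on G[5,0]
I2: z[2]−=0.728, z[3]+=0.728
R7: Y=0.6061+0.000j on G[2,0]
L2: Y=0.000-0.2521j on G[1,5]
R8: Y=0.2674+0.000j on G[4,5]
I3: z[1]−=1.58, z[2]+=1.58
I4: z[1]−=0.0138, z[0]+=0.0138
solve → V1=-28.65+31.87j, V2=0.3833-0.4680j, V3=-20.36+32.97j, V4=-29.66+30.62j, V5=-27.65+30.64j

0.3833-0.4680j V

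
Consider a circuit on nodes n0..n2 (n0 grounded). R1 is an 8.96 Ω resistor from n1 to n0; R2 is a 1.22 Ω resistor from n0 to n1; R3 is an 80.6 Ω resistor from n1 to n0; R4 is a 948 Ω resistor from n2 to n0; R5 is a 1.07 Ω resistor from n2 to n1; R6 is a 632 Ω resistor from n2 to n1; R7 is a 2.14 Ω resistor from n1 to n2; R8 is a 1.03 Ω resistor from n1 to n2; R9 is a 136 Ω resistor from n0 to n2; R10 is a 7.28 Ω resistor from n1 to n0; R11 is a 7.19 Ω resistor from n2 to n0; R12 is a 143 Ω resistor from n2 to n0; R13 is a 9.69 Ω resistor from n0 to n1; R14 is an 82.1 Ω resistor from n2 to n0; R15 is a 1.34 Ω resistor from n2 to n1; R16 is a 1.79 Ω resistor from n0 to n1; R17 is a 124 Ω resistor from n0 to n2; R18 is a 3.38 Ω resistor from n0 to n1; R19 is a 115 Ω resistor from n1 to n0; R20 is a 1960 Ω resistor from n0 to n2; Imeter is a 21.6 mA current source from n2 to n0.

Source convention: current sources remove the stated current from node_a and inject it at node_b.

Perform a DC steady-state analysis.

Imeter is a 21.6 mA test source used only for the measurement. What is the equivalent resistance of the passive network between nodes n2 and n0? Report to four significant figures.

R_eq = 0.7084 Ω

MNA unknowns: 2 node voltages V₁..V_2
R1: Y=0.1116 on G[1,0]
R2: Y=0.8197 on G[0,1]
R3: Y=0.01241 on G[1,0]
R4: Y=0.001055 on G[2,0]
R5: Y=0.9346 on G[2,1]
R6: Y=0.001582 on G[2,1]
R7: Y=0.4673 on G[1,2]
R8: Y=0.9709 on G[1,2]
R9: Y=0.007353 on G[0,2]
R10: Y=0.1374 on G[1,0]
R11: Y=0.1391 on G[2,0]
R12: Y=0.006993 on G[2,0]
R13: Y=0.1032 on G[0,1]
R14: Y=0.01218 on G[2,0]
R15: Y=0.7463 on G[2,1]
R16: Y=0.5587 on G[0,1]
R17: Y=0.008065 on G[0,2]
R18: Y=0.2959 on G[0,1]
R19: Y=0.008696 on G[1,0]
R20: Y=0.0005102 on G[0,2]
Imeter: z[2]−=0.0216, z[0]+=0.0216
solve → V1=-0.009240, V2=-0.01530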